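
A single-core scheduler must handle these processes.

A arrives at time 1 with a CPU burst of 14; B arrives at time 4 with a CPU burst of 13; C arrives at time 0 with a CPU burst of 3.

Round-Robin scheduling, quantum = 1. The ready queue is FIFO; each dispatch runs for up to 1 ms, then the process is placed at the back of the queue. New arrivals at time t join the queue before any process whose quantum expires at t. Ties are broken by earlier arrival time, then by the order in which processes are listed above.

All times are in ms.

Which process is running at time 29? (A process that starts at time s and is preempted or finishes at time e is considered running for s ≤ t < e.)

B

Schedule: | C 0-1 | A 1-2 | C 2-3 | A 3-4 | C 4-5 | B 5-6 | A 6-7 | B 7-8 | A 8-9 | B 9-10 | A 10-11 | B 11-12 | A 12-13 | B 13-14 | A 14-15 | B 15-16 | A 16-17 | B 17-18 | A 18-19 | B 19-20 | A 20-21 | B 21-22 | A 22-23 | B 23-24 | A 24-25 | B 25-26 | A 26-27 | B 27-28 | A 28-29 | B 29-30 |
Completion: A=29  B=30  C=5
Turnaround (C−A): A=28  B=26  C=5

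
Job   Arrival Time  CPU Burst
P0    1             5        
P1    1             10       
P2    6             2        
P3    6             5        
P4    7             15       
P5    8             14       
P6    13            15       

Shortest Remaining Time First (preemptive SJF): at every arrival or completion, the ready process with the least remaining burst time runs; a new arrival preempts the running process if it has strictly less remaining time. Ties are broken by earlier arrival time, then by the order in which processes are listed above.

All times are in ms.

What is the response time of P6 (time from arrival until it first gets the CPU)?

Gantt: | idle 0-1 | P0 1-6 | P2 6-8 | P3 8-13 | P1 13-23 | P5 23-37 | P4 37-52 | P6 52-67 |
Completion: P0=6  P1=23  P2=8  P3=13  P4=52  P5=37  P6=67
Turnaround (C−A): P0=5  P1=22  P2=2  P3=7  P4=45  P5=29  P6=54
Response(P6) = first start − arrival = 52 − 13 = 39

39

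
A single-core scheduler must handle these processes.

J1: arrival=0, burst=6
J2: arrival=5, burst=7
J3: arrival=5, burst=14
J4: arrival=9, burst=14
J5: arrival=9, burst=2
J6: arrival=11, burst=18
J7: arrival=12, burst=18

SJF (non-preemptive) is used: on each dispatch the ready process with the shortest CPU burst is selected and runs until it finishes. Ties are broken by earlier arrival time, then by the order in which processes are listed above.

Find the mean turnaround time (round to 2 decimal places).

27.86

Schedule: | J1 0-6 | J2 6-13 | J5 13-15 | J3 15-29 | J4 29-43 | J6 43-61 | J7 61-79 |
Completion: J1=6  J2=13  J3=29  J4=43  J5=15  J6=61  J7=79
Turnaround (C−A): J1=6  J2=8  J3=24  J4=34  J5=6  J6=50  J7=67
Turnaround times: J1=6, J2=8, J3=24, J4=34, J5=6, J6=50, J7=67
Average turnaround = (6+8+24+34+6+50+67) / 7 = 195/7 = 27.86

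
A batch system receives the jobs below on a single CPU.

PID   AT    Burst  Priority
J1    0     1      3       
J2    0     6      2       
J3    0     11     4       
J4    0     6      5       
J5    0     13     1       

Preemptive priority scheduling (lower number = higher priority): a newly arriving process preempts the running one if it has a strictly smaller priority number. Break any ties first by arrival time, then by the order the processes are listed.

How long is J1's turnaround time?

Schedule: | J5 0-13 | J2 13-19 | J1 19-20 | J3 20-31 | J4 31-37 |
Completion: J1=20  J2=19  J3=31  J4=37  J5=13
Turnaround (C−A): J1=20  J2=19  J3=31  J4=37  J5=13
Turnaround(J1) = completion − arrival = 20 − 0 = 20

20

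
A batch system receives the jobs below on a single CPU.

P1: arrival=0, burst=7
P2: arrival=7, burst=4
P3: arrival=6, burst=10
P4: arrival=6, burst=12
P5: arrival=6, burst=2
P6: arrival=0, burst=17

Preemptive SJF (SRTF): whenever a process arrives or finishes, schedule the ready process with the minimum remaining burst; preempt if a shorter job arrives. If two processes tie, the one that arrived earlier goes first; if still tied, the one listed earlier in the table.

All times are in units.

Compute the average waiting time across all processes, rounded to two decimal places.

Gantt: | P1 0-7 | P5 7-9 | P2 9-13 | P3 13-23 | P4 23-35 | P6 35-52 |
Completion: P1=7  P2=13  P3=23  P4=35  P5=9  P6=52
Waiting times: P1=0, P2=2, P3=7, P4=17, P5=1, P6=35
Average waiting = (0+2+7+17+1+35) / 6 = 62/6 = 10.33

10.33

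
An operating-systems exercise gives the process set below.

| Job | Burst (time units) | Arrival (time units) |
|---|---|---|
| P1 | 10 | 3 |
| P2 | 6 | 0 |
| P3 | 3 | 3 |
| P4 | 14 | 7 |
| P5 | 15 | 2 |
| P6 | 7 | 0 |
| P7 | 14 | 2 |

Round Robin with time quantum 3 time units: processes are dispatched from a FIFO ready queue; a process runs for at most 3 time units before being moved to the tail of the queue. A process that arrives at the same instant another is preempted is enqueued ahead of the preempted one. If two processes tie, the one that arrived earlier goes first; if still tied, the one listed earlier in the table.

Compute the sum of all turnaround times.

Schedule: | P2 0-3 | P6 3-6 | P5 6-9 | P7 9-12 | P1 12-15 | P3 15-18 | P2 18-21 | P6 21-24 | P4 24-27 | P5 27-30 | P7 30-33 | P1 33-36 | P6 36-37 | P4 37-40 | P5 40-43 | P7 43-46 | P1 46-49 | P4 49-52 | P5 52-55 | P7 55-58 | P1 58-59 | P4 59-62 | P5 62-65 | P7 65-67 | P4 67-69 |
Completion: P1=59  P2=21  P3=18  P4=69  P5=65  P6=37  P7=67
Turnaround = completion − arrival: P1=56, P2=21, P3=15, P4=62, P5=63, P6=37, P7=65
Total turnaround = 56 + 21 + 15 + 62 + 63 + 37 + 65 = 319

319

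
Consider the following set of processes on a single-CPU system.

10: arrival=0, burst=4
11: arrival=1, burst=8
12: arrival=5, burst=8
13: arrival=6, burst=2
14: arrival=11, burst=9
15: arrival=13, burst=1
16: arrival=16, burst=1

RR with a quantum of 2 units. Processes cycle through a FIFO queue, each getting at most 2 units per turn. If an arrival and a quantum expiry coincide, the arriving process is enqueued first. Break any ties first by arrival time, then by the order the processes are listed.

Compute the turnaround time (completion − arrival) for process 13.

6

Gantt: | 10 0-2 | 11 2-4 | 10 4-6 | 11 6-8 | 12 8-10 | 13 10-12 | 11 12-14 | 12 14-16 | 14 16-18 | 15 18-19 | 11 19-21 | 16 21-22 | 12 22-24 | 14 24-26 | 12 26-28 | 14 28-33 |
Completion: 10=6  11=21  12=28  13=12  14=33  15=19  16=22
Turnaround (C−A): 10=6  11=20  12=23  13=6  14=22  15=6  16=6
Turnaround(13) = completion − arrival = 12 − 6 = 6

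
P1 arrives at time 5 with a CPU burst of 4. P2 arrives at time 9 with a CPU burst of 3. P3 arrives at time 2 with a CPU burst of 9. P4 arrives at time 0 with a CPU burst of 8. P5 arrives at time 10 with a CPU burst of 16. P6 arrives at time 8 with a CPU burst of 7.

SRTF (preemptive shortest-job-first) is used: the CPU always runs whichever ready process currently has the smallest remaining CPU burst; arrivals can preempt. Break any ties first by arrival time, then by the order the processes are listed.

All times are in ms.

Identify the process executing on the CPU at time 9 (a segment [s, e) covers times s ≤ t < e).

P1

Timeline: | P4 0-8 | P1 8-12 | P2 12-15 | P6 15-22 | P3 22-31 | P5 31-47 |
Completion: P1=12  P2=15  P3=31  P4=8  P5=47  P6=22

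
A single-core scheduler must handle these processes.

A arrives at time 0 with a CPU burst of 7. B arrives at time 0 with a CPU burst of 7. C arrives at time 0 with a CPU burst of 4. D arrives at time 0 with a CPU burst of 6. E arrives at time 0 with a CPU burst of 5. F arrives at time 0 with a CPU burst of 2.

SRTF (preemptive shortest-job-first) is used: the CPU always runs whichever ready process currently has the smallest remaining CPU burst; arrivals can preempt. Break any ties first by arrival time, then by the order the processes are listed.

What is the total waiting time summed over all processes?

60

Gantt: | F 0-2 | C 2-6 | E 6-11 | D 11-17 | A 17-24 | B 24-31 |
Completion: A=24  B=31  C=6  D=17  E=11  F=2
Waiting = turnaround − burst: A=17, B=24, C=2, D=11, E=6, F=0
Total waiting = 17 + 24 + 2 + 11 + 6 + 0 = 60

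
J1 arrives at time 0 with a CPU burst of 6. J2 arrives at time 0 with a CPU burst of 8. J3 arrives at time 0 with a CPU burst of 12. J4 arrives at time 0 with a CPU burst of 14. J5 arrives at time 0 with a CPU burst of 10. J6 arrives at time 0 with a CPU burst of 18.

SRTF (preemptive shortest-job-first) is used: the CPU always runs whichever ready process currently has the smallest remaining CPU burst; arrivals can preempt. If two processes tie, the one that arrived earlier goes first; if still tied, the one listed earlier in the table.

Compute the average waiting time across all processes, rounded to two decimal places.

Timeline: | J1 0-6 | J2 6-14 | J5 14-24 | J3 24-36 | J4 36-50 | J6 50-68 |
Completion: J1=6  J2=14  J3=36  J4=50  J5=24  J6=68
Turnaround (C−A): J1=6  J2=14  J3=36  J4=50  J5=24  J6=68
Waiting times: J1=0, J2=6, J3=24, J4=36, J5=14, J6=50
Average waiting = (0+6+24+36+14+50) / 6 = 130/6 = 21.67

21.67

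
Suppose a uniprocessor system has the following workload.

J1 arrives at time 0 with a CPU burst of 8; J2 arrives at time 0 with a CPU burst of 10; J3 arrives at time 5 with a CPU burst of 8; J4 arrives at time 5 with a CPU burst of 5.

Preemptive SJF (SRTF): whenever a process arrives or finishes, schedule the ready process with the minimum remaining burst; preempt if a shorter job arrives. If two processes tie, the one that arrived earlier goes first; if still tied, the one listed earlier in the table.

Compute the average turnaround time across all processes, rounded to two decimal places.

Gantt: | J1 0-8 | J4 8-13 | J3 13-21 | J2 21-31 |
Completion: J1=8  J2=31  J3=21  J4=13
Turnaround (C−A): J1=8  J2=31  J3=16  J4=8
Turnaround times: J1=8, J2=31, J3=16, J4=8
Average turnaround = (8+31+16+8) / 4 = 63/4 = 15.75

15.75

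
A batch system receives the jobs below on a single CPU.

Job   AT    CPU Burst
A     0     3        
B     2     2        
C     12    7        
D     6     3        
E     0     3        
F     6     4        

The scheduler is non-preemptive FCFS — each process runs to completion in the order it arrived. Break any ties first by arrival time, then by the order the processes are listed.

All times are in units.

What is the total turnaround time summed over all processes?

39

Schedule: | A 0-3 | E 3-6 | B 6-8 | D 8-11 | F 11-15 | C 15-22 |
Completion: A=3  B=8  C=22  D=11  E=6  F=15
Turnaround (C−A): A=3  B=6  C=10  D=5  E=6  F=9
Turnaround = completion − arrival: A=3, B=6, C=10, D=5, E=6, F=9
Total turnaround = 3 + 6 + 10 + 5 + 6 + 9 = 39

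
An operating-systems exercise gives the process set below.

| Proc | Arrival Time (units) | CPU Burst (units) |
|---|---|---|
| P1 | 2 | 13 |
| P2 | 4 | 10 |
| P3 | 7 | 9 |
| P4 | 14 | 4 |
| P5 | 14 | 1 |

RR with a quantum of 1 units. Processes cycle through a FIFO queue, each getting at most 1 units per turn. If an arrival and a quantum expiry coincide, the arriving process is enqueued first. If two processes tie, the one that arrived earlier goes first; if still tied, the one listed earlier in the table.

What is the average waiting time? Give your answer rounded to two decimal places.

Schedule: | idle 0-2 | P1 2-4 | P2 4-5 | P1 5-6 | P2 6-7 | P1 7-8 | P3 8-9 | P2 9-10 | P1 10-11 | P3 11-12 | P2 12-13 | P1 13-14 | P3 14-15 | P2 15-16 | P4 16-17 | P5 17-18 | P1 18-19 | P3 19-20 | P2 20-21 | P4 21-22 | P1 22-23 | P3 23-24 | P2 24-25 | P4 25-26 | P1 26-27 | P3 27-28 | P2 28-29 | P4 29-30 | P1 30-31 | P3 31-32 | P2 32-33 | P1 33-34 | P3 34-35 | P2 35-36 | P1 36-37 | P3 37-38 | P1 38-39 |
Completion: P1=39  P2=36  P3=38  P4=30  P5=18
Turnaround (C−A): P1=37  P2=32  P3=31  P4=16  P5=4
Waiting times: P1=24, P2=22, P3=22, P4=12, P5=3
Average waiting = (24+22+22+12+3) / 5 = 83/5 = 16.60

16.60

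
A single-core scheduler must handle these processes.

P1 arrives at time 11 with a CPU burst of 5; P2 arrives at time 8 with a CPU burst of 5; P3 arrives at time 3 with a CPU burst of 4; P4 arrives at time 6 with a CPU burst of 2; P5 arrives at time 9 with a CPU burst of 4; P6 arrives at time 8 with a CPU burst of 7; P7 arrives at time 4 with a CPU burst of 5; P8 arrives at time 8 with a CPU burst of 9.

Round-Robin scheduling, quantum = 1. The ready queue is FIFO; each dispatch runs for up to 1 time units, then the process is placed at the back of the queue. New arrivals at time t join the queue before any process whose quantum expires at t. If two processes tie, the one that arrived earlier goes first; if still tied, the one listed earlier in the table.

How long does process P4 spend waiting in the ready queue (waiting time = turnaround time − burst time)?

6

Schedule: | idle 0-3 | P3 3-4 | P7 4-5 | P3 5-6 | P7 6-7 | P4 7-8 | P3 8-9 | P7 9-10 | P2 10-11 | P6 11-12 | P8 12-13 | P4 13-14 | P5 14-15 | P3 15-16 | P7 16-17 | P1 17-18 | P2 18-19 | P6 19-20 | P8 20-21 | P5 21-22 | P7 22-23 | P1 23-24 | P2 24-25 | P6 25-26 | P8 26-27 | P5 27-28 | P1 28-29 | P2 29-30 | P6 30-31 | P8 31-32 | P5 32-33 | P1 33-34 | P2 34-35 | P6 35-36 | P8 36-37 | P1 37-38 | P6 38-39 | P8 39-40 | P6 40-41 | P8 41-44 |
Completion: P1=38  P2=35  P3=16  P4=14  P5=33  P6=41  P7=23  P8=44
Turnaround (C−A): P1=27  P2=27  P3=13  P4=8  P5=24  P6=33  P7=19  P8=36
Waiting(P4) = turnaround − burst = 8 − 2 = 6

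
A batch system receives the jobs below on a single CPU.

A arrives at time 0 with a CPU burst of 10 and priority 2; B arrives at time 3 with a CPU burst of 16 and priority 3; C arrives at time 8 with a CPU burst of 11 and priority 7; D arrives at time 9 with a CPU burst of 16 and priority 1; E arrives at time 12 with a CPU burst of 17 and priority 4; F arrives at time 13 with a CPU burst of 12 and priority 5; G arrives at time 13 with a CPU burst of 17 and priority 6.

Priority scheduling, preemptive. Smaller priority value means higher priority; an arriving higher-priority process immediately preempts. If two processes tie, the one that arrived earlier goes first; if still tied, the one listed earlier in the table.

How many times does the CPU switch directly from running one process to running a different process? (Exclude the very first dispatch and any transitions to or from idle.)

Gantt: | A 0-9 | D 9-25 | A 25-26 | B 26-42 | E 42-59 | F 59-71 | G 71-88 | C 88-99 |
Completion: A=26  B=42  C=99  D=25  E=59  F=71  G=88

7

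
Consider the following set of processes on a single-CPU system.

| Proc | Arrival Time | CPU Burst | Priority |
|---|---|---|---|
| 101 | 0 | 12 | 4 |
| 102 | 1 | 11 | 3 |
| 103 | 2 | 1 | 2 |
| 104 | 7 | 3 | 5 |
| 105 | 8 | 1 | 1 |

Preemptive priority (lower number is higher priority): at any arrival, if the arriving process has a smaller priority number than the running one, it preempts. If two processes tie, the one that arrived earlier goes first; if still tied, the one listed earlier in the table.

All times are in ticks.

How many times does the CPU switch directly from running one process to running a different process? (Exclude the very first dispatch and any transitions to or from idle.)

Gantt: | 101 0-1 | 102 1-2 | 103 2-3 | 102 3-8 | 105 8-9 | 102 9-14 | 101 14-25 | 104 25-28 |
Completion: 101=25  102=14  103=3  104=28  105=9
Turnaround (C−A): 101=25  102=13  103=1  104=21  105=1

7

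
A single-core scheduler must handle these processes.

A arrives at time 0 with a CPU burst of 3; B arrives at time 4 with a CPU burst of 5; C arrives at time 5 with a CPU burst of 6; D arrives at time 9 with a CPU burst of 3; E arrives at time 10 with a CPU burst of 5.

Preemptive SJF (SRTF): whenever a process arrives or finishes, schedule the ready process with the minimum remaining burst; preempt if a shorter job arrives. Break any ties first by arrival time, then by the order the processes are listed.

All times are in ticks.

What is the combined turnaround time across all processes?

Gantt: | A 0-3 | idle 3-4 | B 4-9 | D 9-12 | E 12-17 | C 17-23 |
Completion: A=3  B=9  C=23  D=12  E=17
Turnaround = completion − arrival: A=3, B=5, C=18, D=3, E=7
Total turnaround = 3 + 5 + 18 + 3 + 7 = 36

36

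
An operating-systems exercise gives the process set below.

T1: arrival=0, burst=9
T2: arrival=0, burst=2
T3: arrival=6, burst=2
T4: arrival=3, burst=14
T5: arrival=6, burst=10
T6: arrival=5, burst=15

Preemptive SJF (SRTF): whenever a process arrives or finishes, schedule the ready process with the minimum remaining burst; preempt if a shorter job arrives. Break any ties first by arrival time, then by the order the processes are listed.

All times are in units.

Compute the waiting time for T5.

Gantt: | T2 0-2 | T1 2-6 | T3 6-8 | T1 8-13 | T5 13-23 | T4 23-37 | T6 37-52 |
Completion: T1=13  T2=2  T3=8  T4=37  T5=23  T6=52
Turnaround (C−A): T1=13  T2=2  T3=2  T4=34  T5=17  T6=47
Waiting(T5) = turnaround − burst = 17 − 10 = 7

7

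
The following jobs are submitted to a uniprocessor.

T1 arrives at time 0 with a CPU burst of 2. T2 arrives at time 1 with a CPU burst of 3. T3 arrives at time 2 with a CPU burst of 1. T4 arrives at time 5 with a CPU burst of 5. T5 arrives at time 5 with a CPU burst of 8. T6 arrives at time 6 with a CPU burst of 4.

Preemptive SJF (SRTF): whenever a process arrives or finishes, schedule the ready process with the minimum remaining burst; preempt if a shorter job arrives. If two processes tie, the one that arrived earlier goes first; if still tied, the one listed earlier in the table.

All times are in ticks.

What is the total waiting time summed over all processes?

Timeline: | T1 0-2 | T3 2-3 | T2 3-6 | T6 6-10 | T4 10-15 | T5 15-23 |
Completion: T1=2  T2=6  T3=3  T4=15  T5=23  T6=10
Waiting = turnaround − burst: T1=0, T2=2, T3=0, T4=5, T5=10, T6=0
Total waiting = 0 + 2 + 0 + 5 + 10 + 0 = 17

17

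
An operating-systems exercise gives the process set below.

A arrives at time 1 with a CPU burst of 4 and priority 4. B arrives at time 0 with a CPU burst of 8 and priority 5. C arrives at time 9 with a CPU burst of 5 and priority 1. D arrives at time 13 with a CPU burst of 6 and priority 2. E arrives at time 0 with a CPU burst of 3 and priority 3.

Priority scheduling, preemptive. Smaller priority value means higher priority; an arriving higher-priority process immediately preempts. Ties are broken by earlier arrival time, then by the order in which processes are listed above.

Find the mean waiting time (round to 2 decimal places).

4.20

Timeline: | E 0-3 | A 3-7 | B 7-9 | C 9-14 | D 14-20 | B 20-26 |
Completion: A=7  B=26  C=14  D=20  E=3
Turnaround (C−A): A=6  B=26  C=5  D=7  E=3
Waiting times: A=2, B=18, C=0, D=1, E=0
Average waiting = (2+18+0+1+0) / 5 = 21/5 = 4.20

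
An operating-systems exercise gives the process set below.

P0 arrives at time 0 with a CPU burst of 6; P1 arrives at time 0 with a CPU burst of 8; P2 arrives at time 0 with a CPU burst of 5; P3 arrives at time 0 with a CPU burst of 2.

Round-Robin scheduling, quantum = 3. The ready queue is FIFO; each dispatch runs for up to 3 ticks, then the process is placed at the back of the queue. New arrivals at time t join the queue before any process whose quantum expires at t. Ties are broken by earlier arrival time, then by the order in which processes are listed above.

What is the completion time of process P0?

Schedule: | P0 0-3 | P1 3-6 | P2 6-9 | P3 9-11 | P0 11-14 | P1 14-17 | P2 17-19 | P1 19-21 |
Completion: P0=14  P1=21  P2=19  P3=11
Turnaround (C−A): P0=14  P1=21  P2=19  P3=11

14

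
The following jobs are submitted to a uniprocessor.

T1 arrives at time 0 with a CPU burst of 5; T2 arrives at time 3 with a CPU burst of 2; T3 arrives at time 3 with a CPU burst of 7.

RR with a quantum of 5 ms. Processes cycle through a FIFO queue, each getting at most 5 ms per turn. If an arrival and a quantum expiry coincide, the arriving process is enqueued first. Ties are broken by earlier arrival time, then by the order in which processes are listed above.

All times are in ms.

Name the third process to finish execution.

T3

Gantt: | T1 0-5 | T2 5-7 | T3 7-14 |
Completion: T1=5  T2=7  T3=14
Finish order: T1 → T2 → T3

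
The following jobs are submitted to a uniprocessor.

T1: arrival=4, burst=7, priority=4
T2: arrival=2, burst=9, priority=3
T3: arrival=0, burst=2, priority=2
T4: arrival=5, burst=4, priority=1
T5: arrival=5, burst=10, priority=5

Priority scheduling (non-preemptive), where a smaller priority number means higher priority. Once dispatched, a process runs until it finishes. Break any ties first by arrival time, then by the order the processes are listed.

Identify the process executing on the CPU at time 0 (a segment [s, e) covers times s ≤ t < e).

T3

Gantt: | T3 0-2 | T2 2-11 | T4 11-15 | T1 15-22 | T5 22-32 |
Completion: T1=22  T2=11  T3=2  T4=15  T5=32
Turnaround (C−A): T1=18  T2=9  T3=2  T4=10  T5=27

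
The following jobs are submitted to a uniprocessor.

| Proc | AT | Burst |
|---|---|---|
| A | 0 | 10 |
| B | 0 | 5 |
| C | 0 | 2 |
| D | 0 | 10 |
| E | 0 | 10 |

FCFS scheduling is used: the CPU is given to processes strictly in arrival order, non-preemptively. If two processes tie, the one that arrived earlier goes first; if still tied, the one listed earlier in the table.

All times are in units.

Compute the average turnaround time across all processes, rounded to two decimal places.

Schedule: | A 0-10 | B 10-15 | C 15-17 | D 17-27 | E 27-37 |
Completion: A=10  B=15  C=17  D=27  E=37
Turnaround times: A=10, B=15, C=17, D=27, E=37
Average turnaround = (10+15+17+27+37) / 5 = 106/5 = 21.20

21.20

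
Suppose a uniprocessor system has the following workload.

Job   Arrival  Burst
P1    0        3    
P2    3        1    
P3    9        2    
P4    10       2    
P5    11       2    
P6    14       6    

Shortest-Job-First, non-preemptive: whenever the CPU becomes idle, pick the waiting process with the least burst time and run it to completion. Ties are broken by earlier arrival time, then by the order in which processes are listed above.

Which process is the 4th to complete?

Gantt: | P1 0-3 | P2 3-4 | idle 4-9 | P3 9-11 | P4 11-13 | P5 13-15 | P6 15-21 |
Completion: P1=3  P2=4  P3=11  P4=13  P5=15  P6=21
Turnaround (C−A): P1=3  P2=1  P3=2  P4=3  P5=4  P6=7
Finish order: P1 → P2 → P3 → P4 → P5 → P6

P4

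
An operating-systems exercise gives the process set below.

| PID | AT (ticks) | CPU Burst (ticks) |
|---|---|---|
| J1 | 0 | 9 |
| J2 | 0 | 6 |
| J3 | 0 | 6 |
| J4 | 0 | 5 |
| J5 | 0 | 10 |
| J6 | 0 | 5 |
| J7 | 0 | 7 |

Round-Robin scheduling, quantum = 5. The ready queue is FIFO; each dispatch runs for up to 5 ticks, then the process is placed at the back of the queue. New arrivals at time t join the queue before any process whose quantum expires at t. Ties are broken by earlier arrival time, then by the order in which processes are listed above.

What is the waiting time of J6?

Gantt: | J1 0-5 | J2 5-10 | J3 10-15 | J4 15-20 | J5 20-25 | J6 25-30 | J7 30-35 | J1 35-39 | J2 39-40 | J3 40-41 | J5 41-46 | J7 46-48 |
Completion: J1=39  J2=40  J3=41  J4=20  J5=46  J6=30  J7=48
Turnaround (C−A): J1=39  J2=40  J3=41  J4=20  J5=46  J6=30  J7=48
Waiting(J6) = turnaround − burst = 30 − 5 = 25

25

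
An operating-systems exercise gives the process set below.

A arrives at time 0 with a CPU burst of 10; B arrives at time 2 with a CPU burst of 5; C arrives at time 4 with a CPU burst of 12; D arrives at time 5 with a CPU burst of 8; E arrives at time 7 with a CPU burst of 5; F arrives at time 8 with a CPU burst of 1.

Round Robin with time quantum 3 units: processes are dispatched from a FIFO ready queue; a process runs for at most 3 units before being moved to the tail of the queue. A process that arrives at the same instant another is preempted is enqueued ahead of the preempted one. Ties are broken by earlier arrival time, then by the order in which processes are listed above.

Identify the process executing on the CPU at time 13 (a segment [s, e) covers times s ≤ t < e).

D

Gantt: | A 0-3 | B 3-6 | A 6-9 | C 9-12 | D 12-15 | B 15-17 | E 17-20 | F 20-21 | A 21-24 | C 24-27 | D 27-30 | E 30-32 | A 32-33 | C 33-36 | D 36-38 | C 38-41 |
Completion: A=33  B=17  C=41  D=38  E=32  F=21
Turnaround (C−A): A=33  B=15  C=37  D=33  E=25  F=13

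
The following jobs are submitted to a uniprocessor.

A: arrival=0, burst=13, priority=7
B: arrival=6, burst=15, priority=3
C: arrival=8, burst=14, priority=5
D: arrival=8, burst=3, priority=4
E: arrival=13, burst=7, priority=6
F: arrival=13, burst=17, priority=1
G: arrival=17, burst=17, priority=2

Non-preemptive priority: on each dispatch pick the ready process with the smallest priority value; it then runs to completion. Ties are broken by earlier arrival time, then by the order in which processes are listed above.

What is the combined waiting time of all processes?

231

Schedule: | A 0-13 | F 13-30 | G 30-47 | B 47-62 | D 62-65 | C 65-79 | E 79-86 |
Completion: A=13  B=62  C=79  D=65  E=86  F=30  G=47
Turnaround (C−A): A=13  B=56  C=71  D=57  E=73  F=17  G=30
Waiting = turnaround − burst: A=0, B=41, C=57, D=54, E=66, F=0, G=13
Total waiting = 0 + 41 + 57 + 54 + 66 + 0 + 13 = 231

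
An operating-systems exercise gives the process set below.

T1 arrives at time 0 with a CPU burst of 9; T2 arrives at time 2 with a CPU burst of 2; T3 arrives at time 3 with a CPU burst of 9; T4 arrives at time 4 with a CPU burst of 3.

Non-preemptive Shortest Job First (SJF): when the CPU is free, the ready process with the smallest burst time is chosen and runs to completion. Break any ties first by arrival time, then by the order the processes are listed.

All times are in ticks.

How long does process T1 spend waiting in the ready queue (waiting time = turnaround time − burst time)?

Schedule: | T1 0-9 | T2 9-11 | T4 11-14 | T3 14-23 |
Completion: T1=9  T2=11  T3=23  T4=14
Turnaround (C−A): T1=9  T2=9  T3=20  T4=10
Waiting(T1) = turnaround − burst = 9 − 9 = 0

0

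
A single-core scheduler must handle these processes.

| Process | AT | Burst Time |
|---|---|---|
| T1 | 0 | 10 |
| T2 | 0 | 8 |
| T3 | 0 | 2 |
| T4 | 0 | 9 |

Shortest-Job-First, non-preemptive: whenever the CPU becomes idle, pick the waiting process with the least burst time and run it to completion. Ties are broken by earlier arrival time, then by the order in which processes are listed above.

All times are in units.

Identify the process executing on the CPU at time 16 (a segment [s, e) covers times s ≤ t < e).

Schedule: | T3 0-2 | T2 2-10 | T4 10-19 | T1 19-29 |
Completion: T1=29  T2=10  T3=2  T4=19

T4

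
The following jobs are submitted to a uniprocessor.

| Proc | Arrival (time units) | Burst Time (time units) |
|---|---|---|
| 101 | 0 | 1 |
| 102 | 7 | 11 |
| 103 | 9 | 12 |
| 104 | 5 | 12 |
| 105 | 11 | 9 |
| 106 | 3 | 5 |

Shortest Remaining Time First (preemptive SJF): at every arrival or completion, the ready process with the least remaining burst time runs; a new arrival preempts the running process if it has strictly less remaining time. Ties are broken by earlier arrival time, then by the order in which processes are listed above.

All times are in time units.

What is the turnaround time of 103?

Gantt: | 101 0-1 | idle 1-3 | 106 3-8 | 102 8-19 | 105 19-28 | 104 28-40 | 103 40-52 |
Completion: 101=1  102=19  103=52  104=40  105=28  106=8
Turnaround (C−A): 101=1  102=12  103=43  104=35  105=17  106=5
Turnaround(103) = completion − arrival = 52 − 9 = 43

43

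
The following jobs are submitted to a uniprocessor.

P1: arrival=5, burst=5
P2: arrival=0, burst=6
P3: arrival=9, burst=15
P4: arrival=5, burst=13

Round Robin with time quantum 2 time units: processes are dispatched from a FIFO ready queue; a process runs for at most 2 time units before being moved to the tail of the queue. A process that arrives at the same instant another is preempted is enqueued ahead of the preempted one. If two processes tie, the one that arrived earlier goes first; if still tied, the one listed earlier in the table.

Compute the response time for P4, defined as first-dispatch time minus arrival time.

Gantt: | P2 0-6 | P1 6-8 | P4 8-10 | P1 10-12 | P3 12-14 | P4 14-16 | P1 16-17 | P3 17-19 | P4 19-21 | P3 21-23 | P4 23-25 | P3 25-27 | P4 27-29 | P3 29-31 | P4 31-33 | P3 33-35 | P4 35-36 | P3 36-39 |
Completion: P1=17  P2=6  P3=39  P4=36
Turnaround (C−A): P1=12  P2=6  P3=30  P4=31
Response(P4) = first start − arrival = 8 − 5 = 3

3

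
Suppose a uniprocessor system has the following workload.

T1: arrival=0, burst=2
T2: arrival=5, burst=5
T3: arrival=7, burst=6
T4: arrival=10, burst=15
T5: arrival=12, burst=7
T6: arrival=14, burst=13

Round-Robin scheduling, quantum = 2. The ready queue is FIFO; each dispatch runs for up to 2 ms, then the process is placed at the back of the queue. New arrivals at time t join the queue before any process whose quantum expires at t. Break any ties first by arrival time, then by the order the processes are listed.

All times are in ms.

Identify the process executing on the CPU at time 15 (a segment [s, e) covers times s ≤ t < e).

Timeline: | T1 0-2 | idle 2-5 | T2 5-7 | T3 7-9 | T2 9-11 | T3 11-13 | T4 13-15 | T2 15-16 | T5 16-18 | T3 18-20 | T6 20-22 | T4 22-24 | T5 24-26 | T6 26-28 | T4 28-30 | T5 30-32 | T6 32-34 | T4 34-36 | T5 36-37 | T6 37-39 | T4 39-41 | T6 41-43 | T4 43-45 | T6 45-47 | T4 47-49 | T6 49-50 | T4 50-51 |
Completion: T1=2  T2=16  T3=20  T4=51  T5=37  T6=50
Turnaround (C−A): T1=2  T2=11  T3=13  T4=41  T5=25  T6=36

T2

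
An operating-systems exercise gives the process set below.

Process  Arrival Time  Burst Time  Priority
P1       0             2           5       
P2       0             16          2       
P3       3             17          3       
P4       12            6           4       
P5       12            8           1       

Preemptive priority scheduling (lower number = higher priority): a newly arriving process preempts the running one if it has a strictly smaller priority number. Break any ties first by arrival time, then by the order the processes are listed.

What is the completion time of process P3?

Schedule: | P2 0-12 | P5 12-20 | P2 20-24 | P3 24-41 | P4 41-47 | P1 47-49 |
Completion: P1=49  P2=24  P3=41  P4=47  P5=20
Turnaround (C−A): P1=49  P2=24  P3=38  P4=35  P5=8

41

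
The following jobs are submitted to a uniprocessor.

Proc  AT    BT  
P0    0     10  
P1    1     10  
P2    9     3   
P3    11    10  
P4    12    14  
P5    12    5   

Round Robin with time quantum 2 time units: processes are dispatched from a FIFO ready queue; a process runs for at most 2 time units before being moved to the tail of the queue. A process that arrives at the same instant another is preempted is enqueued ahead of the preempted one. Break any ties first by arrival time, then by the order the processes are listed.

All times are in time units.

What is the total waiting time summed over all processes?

128

Gantt: | P0 0-2 | P1 2-4 | P0 4-6 | P1 6-8 | P0 8-10 | P1 10-12 | P2 12-14 | P0 14-16 | P3 16-18 | P4 18-20 | P5 20-22 | P1 22-24 | P2 24-25 | P0 25-27 | P3 27-29 | P4 29-31 | P5 31-33 | P1 33-35 | P3 35-37 | P4 37-39 | P5 39-40 | P3 40-42 | P4 42-44 | P3 44-46 | P4 46-52 |
Completion: P0=27  P1=35  P2=25  P3=46  P4=52  P5=40
Turnaround (C−A): P0=27  P1=34  P2=16  P3=35  P4=40  P5=28
Waiting = turnaround − burst: P0=17, P1=24, P2=13, P3=25, P4=26, P5=23
Total waiting = 17 + 24 + 13 + 25 + 26 + 23 = 128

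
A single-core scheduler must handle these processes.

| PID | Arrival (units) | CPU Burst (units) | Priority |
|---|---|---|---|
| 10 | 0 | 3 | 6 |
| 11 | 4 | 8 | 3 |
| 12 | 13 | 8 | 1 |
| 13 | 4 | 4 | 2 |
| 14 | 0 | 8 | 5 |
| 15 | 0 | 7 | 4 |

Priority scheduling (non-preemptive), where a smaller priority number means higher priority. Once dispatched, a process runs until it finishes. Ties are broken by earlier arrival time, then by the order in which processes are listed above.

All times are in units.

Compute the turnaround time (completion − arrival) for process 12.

14

Gantt: | 15 0-7 | 13 7-11 | 11 11-19 | 12 19-27 | 14 27-35 | 10 35-38 |
Completion: 10=38  11=19  12=27  13=11  14=35  15=7
Turnaround(12) = completion − arrival = 27 − 13 = 14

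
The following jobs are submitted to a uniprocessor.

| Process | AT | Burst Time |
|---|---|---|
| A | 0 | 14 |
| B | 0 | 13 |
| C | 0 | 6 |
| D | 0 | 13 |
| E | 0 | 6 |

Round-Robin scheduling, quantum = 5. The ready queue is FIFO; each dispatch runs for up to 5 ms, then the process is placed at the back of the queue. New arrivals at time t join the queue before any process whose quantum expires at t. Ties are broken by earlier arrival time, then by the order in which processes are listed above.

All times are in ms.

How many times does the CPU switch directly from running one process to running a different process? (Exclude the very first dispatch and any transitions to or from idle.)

Gantt: | A 0-5 | B 5-10 | C 10-15 | D 15-20 | E 20-25 | A 25-30 | B 30-35 | C 35-36 | D 36-41 | E 41-42 | A 42-46 | B 46-49 | D 49-52 |
Completion: A=46  B=49  C=36  D=52  E=42

12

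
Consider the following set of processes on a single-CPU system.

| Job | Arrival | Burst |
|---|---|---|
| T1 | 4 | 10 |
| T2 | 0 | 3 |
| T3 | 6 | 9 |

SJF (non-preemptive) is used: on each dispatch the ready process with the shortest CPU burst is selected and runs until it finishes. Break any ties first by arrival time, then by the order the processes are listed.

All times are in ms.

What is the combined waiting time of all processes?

8

Timeline: | T2 0-3 | idle 3-4 | T1 4-14 | T3 14-23 |
Completion: T1=14  T2=3  T3=23
Waiting = turnaround − burst: T1=0, T2=0, T3=8
Total waiting = 0 + 0 + 8 = 8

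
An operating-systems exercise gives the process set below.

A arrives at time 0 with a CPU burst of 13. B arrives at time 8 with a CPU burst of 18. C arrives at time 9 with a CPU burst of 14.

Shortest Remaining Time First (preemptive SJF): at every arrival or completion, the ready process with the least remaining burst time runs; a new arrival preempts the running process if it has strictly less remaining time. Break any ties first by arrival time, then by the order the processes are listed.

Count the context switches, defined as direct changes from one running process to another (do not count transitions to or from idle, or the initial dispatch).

Gantt: | A 0-13 | C 13-27 | B 27-45 |
Completion: A=13  B=45  C=27
Turnaround (C−A): A=13  B=37  C=18

2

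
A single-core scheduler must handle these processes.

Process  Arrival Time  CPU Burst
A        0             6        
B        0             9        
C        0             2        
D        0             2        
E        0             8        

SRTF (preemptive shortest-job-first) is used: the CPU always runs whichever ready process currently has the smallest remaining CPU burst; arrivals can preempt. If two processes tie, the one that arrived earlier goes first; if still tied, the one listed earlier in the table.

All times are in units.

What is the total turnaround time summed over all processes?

61

Timeline: | C 0-2 | D 2-4 | A 4-10 | E 10-18 | B 18-27 |
Completion: A=10  B=27  C=2  D=4  E=18
Turnaround (C−A): A=10  B=27  C=2  D=4  E=18
Turnaround = completion − arrival: A=10, B=27, C=2, D=4, E=18
Total turnaround = 10 + 27 + 2 + 4 + 18 = 61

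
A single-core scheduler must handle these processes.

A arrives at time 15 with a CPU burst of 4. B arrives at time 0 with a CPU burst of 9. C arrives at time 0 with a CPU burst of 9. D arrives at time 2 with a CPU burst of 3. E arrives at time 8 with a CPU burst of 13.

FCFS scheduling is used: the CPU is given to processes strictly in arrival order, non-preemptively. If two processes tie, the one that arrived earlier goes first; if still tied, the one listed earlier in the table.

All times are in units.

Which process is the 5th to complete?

A

Schedule: | B 0-9 | C 9-18 | D 18-21 | E 21-34 | A 34-38 |
Completion: A=38  B=9  C=18  D=21  E=34
Finish order: B → C → D → E → A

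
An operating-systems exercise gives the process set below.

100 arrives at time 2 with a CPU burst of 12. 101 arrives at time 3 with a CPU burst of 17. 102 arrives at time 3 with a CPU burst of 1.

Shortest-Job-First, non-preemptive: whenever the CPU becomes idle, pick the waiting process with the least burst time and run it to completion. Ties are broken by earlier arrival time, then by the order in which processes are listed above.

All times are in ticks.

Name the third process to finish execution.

101

Timeline: | idle 0-2 | 100 2-14 | 102 14-15 | 101 15-32 |
Completion: 100=14  101=32  102=15
Turnaround (C−A): 100=12  101=29  102=12
Finish order: 100 → 102 → 101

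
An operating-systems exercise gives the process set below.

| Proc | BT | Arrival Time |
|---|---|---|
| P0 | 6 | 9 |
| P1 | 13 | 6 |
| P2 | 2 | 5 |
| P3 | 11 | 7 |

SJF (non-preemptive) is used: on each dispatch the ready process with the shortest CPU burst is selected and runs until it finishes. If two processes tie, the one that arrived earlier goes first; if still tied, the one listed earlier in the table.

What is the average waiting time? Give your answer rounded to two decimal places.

6.75

Timeline: | idle 0-5 | P2 5-7 | P3 7-18 | P0 18-24 | P1 24-37 |
Completion: P0=24  P1=37  P2=7  P3=18
Waiting times: P0=9, P1=18, P2=0, P3=0
Average waiting = (9+18+0+0) / 4 = 27/4 = 6.75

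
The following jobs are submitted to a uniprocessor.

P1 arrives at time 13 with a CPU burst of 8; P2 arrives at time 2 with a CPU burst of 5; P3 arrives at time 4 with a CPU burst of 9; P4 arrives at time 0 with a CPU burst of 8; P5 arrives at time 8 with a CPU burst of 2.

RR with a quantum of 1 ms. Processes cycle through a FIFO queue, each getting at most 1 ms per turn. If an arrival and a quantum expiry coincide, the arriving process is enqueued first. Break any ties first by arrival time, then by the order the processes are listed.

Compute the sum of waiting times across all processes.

Schedule: | P4 0-2 | P2 2-3 | P4 3-4 | P2 4-5 | P3 5-6 | P4 6-7 | P2 7-8 | P3 8-9 | P4 9-10 | P5 10-11 | P2 11-12 | P3 12-13 | P4 13-14 | P5 14-15 | P2 15-16 | P1 16-17 | P3 17-18 | P4 18-19 | P1 19-20 | P3 20-21 | P4 21-22 | P1 22-23 | P3 23-24 | P1 24-25 | P3 25-26 | P1 26-27 | P3 27-28 | P1 28-29 | P3 29-30 | P1 30-32 |
Completion: P1=32  P2=16  P3=30  P4=22  P5=15
Turnaround (C−A): P1=19  P2=14  P3=26  P4=22  P5=7
Waiting = turnaround − burst: P1=11, P2=9, P3=17, P4=14, P5=5
Total waiting = 11 + 9 + 17 + 14 + 5 = 56

56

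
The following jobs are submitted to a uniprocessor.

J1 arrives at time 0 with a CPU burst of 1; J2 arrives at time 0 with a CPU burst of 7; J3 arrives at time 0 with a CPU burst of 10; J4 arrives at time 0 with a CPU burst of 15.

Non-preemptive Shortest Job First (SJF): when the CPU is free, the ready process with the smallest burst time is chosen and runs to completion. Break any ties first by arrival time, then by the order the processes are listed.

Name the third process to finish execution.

J3

Schedule: | J1 0-1 | J2 1-8 | J3 8-18 | J4 18-33 |
Completion: J1=1  J2=8  J3=18  J4=33
Finish order: J1 → J2 → J3 → J4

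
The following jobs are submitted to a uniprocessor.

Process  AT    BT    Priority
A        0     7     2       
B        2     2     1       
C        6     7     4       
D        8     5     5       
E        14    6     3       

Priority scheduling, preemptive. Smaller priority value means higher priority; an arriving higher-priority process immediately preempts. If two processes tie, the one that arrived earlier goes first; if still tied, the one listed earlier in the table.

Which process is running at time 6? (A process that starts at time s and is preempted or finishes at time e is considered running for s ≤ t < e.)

A

Schedule: | A 0-2 | B 2-4 | A 4-9 | C 9-14 | E 14-20 | C 20-22 | D 22-27 |
Completion: A=9  B=4  C=22  D=27  E=20
Turnaround (C−A): A=9  B=2  C=16  D=19  E=6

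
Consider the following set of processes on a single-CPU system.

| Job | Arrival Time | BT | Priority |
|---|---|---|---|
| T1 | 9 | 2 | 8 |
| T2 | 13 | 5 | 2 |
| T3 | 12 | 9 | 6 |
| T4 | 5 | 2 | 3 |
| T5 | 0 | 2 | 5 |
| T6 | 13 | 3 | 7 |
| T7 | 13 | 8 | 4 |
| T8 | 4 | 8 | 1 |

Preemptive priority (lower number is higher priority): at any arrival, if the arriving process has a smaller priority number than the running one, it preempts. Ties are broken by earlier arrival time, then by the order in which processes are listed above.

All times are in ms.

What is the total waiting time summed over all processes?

Schedule: | T5 0-2 | idle 2-4 | T8 4-12 | T4 12-13 | T2 13-18 | T4 18-19 | T7 19-27 | T3 27-36 | T6 36-39 | T1 39-41 |
Completion: T1=41  T2=18  T3=36  T4=19  T5=2  T6=39  T7=27  T8=12
Turnaround (C−A): T1=32  T2=5  T3=24  T4=14  T5=2  T6=26  T7=14  T8=8
Waiting = turnaround − burst: T1=30, T2=0, T3=15, T4=12, T5=0, T6=23, T7=6, T8=0
Total waiting = 30 + 0 + 15 + 12 + 0 + 23 + 6 + 0 = 86

86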